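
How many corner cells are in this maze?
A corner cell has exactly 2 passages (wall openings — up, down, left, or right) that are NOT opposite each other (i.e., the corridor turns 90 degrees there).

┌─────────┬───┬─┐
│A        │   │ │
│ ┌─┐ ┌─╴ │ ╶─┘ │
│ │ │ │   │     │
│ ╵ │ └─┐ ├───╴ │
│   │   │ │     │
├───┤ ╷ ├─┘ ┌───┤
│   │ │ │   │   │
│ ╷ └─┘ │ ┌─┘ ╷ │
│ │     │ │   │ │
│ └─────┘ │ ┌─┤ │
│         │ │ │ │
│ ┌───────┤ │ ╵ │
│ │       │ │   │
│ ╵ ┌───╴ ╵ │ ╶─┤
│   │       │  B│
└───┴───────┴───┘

Counting corner cells (2 non-opposite passages):
Total corners: 27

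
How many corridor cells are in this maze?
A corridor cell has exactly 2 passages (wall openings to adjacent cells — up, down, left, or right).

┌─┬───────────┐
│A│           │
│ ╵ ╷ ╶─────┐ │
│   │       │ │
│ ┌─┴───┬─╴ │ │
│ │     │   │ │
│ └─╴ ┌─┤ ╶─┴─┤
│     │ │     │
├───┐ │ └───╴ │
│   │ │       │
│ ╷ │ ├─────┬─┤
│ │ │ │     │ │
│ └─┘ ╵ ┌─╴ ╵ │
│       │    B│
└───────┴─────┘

Counting cells with exactly 2 passages:
Total corridor cells: 35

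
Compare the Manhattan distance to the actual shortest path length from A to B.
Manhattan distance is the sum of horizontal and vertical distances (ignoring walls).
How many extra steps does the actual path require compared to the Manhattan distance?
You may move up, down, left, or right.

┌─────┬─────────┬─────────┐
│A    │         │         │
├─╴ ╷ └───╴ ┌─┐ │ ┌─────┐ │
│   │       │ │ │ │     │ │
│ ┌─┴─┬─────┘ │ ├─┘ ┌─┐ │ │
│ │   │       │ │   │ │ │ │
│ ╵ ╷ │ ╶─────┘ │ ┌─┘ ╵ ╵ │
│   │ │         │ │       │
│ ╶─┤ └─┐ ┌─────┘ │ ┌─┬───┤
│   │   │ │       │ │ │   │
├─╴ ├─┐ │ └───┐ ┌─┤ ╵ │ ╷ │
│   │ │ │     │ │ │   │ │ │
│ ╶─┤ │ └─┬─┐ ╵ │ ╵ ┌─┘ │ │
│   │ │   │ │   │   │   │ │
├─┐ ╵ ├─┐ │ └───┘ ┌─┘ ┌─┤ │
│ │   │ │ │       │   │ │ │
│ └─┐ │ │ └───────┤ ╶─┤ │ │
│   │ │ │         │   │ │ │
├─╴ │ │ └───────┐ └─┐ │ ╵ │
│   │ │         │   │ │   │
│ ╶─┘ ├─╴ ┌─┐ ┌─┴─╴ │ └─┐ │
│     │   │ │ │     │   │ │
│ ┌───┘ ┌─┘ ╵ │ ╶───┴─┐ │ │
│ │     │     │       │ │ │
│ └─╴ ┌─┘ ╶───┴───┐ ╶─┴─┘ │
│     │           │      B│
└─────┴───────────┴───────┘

Manhattan distance: |12 - 0| + |12 - 0| = 24
Actual path length: 32
Extra steps: 32 - 24 = 8

Solution:

┌─────┬─────────┬─────────┐
│A ↓  │         │         │
├─╴ ╷ └───╴ ┌─┐ │ ┌─────┐ │
│↓ ↲│       │ │ │ │     │ │
│ ┌─┴─┬─────┘ │ ├─┘ ┌─┐ │ │
│↓│↱ ↓│       │ │   │ │ │ │
│ ╵ ╷ │ ╶─────┘ │ ┌─┘ ╵ ╵ │
│↳ ↑│↓│         │ │       │
│ ╶─┤ └─┐ ┌─────┘ │ ┌─┬───┤
│   │↳ ↓│ │       │ │ │   │
├─╴ ├─┐ │ └───┐ ┌─┤ ╵ │ ╷ │
│   │ │↓│     │ │ │   │ │ │
│ ╶─┤ │ └─┬─┐ ╵ │ ╵ ┌─┘ │ │
│   │ │↳ ↓│ │   │   │   │ │
├─┐ ╵ ├─┐ │ └───┘ ┌─┘ ┌─┤ │
│ │   │ │↓│       │   │ │ │
│ └─┐ │ │ └───────┤ ╶─┤ │ │
│   │ │ │↳ → → → ↓│   │ │ │
├─╴ │ │ └───────┐ └─┐ │ ╵ │
│   │ │         │↳ ↓│ │   │
│ ╶─┘ ├─╴ ┌─┐ ┌─┴─╴ │ └─┐ │
│     │   │ │ │↓ ← ↲│   │ │
│ ┌───┘ ┌─┘ ╵ │ ╶───┴─┐ │ │
│ │     │     │↳ → ↓  │ │ │
│ └─╴ ┌─┘ ╶───┴───┐ ╶─┴─┘ │
│     │           │↳ → → B│
└─────┴───────────┴───────┘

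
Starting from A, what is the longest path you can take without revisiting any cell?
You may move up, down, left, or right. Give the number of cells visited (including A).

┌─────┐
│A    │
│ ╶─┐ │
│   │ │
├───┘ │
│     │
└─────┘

Finding longest simple path using DFS:
Start: (0, 0)
Longest path visits 7 cells
Path: A → right → right → down → down → left → left

Solution:

┌─────┐
│A → ↓│
│ ╶─┐ │
│   │↓│
├───┘ │
│B ← ↲│
└─────┘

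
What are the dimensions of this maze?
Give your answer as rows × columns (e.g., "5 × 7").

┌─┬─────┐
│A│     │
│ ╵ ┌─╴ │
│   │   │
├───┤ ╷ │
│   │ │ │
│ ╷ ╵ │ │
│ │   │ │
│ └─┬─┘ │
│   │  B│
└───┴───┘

Counting the maze dimensions:
Rows (vertical): 5
Columns (horizontal): 4
Dimensions: 5 × 4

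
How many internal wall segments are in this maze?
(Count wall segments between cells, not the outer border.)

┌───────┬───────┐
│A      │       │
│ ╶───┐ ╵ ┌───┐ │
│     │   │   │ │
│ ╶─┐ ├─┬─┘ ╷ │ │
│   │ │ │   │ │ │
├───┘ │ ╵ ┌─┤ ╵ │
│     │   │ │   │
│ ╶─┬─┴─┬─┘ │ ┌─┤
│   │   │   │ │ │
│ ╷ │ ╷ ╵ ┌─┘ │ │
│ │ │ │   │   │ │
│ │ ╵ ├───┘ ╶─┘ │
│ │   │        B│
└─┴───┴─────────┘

Counting internal wall segments:
Total internal walls: 42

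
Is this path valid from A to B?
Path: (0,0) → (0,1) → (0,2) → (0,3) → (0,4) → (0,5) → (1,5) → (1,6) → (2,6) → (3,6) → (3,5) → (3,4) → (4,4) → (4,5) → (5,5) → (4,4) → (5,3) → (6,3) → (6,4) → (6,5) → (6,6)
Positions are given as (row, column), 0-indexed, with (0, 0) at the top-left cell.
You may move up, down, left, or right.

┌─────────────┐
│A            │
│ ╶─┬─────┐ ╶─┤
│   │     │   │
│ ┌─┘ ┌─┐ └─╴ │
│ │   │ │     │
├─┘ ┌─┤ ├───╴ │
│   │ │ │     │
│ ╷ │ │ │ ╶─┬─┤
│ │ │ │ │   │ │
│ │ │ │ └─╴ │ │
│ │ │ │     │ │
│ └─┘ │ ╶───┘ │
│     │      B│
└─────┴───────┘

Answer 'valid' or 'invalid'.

Checking path validity:
Result: Invalid move at step 15: cannot move from (5, 5) to (4, 4).

invalid

Correct solution:

┌─────────────┐
│A → → → → ↓  │
│ ╶─┬─────┐ ╶─┤
│   │     │↳ ↓│
│ ┌─┘ ┌─┐ └─╴ │
│ │   │ │    ↓│
├─┘ ┌─┤ ├───╴ │
│   │ │ │↓ ← ↲│
│ ╷ │ │ │ ╶─┬─┤
│ │ │ │ │↳ ↓│ │
│ │ │ │ └─╴ │ │
│ │ │ │↓ ← ↲│ │
│ └─┘ │ ╶───┘ │
│     │↳ → → B│
└─────┴───────┘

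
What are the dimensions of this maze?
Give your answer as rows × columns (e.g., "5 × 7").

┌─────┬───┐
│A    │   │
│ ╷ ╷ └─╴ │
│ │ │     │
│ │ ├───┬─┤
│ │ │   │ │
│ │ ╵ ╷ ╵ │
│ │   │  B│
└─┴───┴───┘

Counting the maze dimensions:
Rows (vertical): 4
Columns (horizontal): 5
Dimensions: 4 × 5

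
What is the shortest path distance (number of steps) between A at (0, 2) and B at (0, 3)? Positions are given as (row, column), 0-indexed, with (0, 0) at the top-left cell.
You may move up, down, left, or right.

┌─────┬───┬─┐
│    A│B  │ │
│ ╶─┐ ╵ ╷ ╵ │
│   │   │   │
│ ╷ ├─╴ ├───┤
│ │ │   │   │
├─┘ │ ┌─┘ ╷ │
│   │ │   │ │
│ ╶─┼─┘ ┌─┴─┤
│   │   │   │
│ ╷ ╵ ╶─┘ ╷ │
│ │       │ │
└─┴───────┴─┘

Finding path from (0, 2) to (0, 3):
Path: (0,2) → (1,2) → (1,3) → (0,3)
Distance: 3 steps

Solution:

┌─────┬───┬─┐
│    A│B  │ │
│ ╶─┐ ╵ ╷ ╵ │
│   │↳ ↑│   │
│ ╷ ├─╴ ├───┤
│ │ │   │   │
├─┘ │ ┌─┘ ╷ │
│   │ │   │ │
│ ╶─┼─┘ ┌─┴─┤
│   │   │   │
│ ╷ ╵ ╶─┘ ╷ │
│ │       │ │
└─┴───────┴─┘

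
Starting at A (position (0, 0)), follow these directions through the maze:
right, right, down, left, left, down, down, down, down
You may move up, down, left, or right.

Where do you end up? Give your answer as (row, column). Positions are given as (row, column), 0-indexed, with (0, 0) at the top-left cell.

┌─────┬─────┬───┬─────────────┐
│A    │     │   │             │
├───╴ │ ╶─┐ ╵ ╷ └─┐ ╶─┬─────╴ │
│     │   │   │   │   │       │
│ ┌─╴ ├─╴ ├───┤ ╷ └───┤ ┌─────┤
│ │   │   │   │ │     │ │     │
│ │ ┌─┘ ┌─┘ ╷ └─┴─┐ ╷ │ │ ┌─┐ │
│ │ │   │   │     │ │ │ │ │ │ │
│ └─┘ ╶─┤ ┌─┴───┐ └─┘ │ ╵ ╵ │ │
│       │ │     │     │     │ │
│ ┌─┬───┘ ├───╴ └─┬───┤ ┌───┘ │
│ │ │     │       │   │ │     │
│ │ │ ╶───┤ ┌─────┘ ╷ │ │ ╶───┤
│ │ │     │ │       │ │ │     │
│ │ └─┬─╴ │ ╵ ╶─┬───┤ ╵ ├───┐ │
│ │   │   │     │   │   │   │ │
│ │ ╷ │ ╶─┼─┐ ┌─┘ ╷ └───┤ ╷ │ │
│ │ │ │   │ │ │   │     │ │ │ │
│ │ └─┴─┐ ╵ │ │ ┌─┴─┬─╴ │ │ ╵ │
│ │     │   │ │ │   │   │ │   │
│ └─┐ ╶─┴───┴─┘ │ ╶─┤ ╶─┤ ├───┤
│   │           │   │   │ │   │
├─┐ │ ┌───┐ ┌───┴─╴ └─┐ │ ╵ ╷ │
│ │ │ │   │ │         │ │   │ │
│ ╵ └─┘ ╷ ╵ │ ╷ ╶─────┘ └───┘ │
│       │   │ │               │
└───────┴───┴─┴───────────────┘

Following directions step by step:
Start: (0, 0)
  right: (0, 0) → (0, 1)
  right: (0, 1) → (0, 2)
  down: (0, 2) → (1, 2)
  left: (1, 2) → (1, 1)
  left: (1, 1) → (1, 0)
  down: (1, 0) → (2, 0)
  down: (2, 0) → (3, 0)
  down: (3, 0) → (4, 0)
  down: (4, 0) → (5, 0)
Final position: (5, 0)

Path taken:

┌─────┬─────┬───┬─────────────┐
│A → ↓│     │   │             │
├───╴ │ ╶─┐ ╵ ╷ └─┐ ╶─┬─────╴ │
│↓ ← ↲│   │   │   │   │       │
│ ┌─╴ ├─╴ ├───┤ ╷ └───┤ ┌─────┤
│↓│   │   │   │ │     │ │     │
│ │ ┌─┘ ┌─┘ ╷ └─┴─┐ ╷ │ │ ┌─┐ │
│↓│ │   │   │     │ │ │ │ │ │ │
│ └─┘ ╶─┤ ┌─┴───┐ └─┘ │ ╵ ╵ │ │
│↓      │ │     │     │     │ │
│ ┌─┬───┘ ├───╴ └─┬───┤ ┌───┘ │
│B│ │     │       │   │ │     │
│ │ │ ╶───┤ ┌─────┘ ╷ │ │ ╶───┤
│ │ │     │ │       │ │ │     │
│ │ └─┬─╴ │ ╵ ╶─┬───┤ ╵ ├───┐ │
│ │   │   │     │   │   │   │ │
│ │ ╷ │ ╶─┼─┐ ┌─┘ ╷ └───┤ ╷ │ │
│ │ │ │   │ │ │   │     │ │ │ │
│ │ └─┴─┐ ╵ │ │ ┌─┴─┬─╴ │ │ ╵ │
│ │     │   │ │ │   │   │ │   │
│ └─┐ ╶─┴───┴─┘ │ ╶─┤ ╶─┤ ├───┤
│   │           │   │   │ │   │
├─┐ │ ┌───┐ ┌───┴─╴ └─┐ │ ╵ ╷ │
│ │ │ │   │ │         │ │   │ │
│ ╵ └─┘ ╷ ╵ │ ╷ ╶─────┘ └───┘ │
│       │   │ │               │
└───────┴───┴─┴───────────────┘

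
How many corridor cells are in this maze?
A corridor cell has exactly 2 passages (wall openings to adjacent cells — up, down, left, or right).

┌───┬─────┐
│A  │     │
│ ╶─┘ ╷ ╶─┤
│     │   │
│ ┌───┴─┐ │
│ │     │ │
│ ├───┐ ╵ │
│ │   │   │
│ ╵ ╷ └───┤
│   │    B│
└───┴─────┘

Counting cells with exactly 2 passages:
Total corridor cells: 19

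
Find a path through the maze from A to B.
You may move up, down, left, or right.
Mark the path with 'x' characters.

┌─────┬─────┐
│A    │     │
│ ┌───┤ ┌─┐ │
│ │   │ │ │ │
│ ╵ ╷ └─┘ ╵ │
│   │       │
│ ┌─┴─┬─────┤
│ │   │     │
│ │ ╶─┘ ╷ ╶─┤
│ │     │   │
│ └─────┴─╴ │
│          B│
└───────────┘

Finding the shortest path through the maze:
Path length: 10 steps
Directions: down → down → down → down → down → right → right → right → right → right

Solution:

┌─────┬─────┐
│A    │     │
│ ┌───┤ ┌─┐ │
│x│   │ │ │ │
│ ╵ ╷ └─┘ ╵ │
│x  │       │
│ ┌─┴─┬─────┤
│x│   │     │
│ │ ╶─┘ ╷ ╶─┤
│x│     │   │
│ └─────┴─╴ │
│x x x x x B│
└───────────┘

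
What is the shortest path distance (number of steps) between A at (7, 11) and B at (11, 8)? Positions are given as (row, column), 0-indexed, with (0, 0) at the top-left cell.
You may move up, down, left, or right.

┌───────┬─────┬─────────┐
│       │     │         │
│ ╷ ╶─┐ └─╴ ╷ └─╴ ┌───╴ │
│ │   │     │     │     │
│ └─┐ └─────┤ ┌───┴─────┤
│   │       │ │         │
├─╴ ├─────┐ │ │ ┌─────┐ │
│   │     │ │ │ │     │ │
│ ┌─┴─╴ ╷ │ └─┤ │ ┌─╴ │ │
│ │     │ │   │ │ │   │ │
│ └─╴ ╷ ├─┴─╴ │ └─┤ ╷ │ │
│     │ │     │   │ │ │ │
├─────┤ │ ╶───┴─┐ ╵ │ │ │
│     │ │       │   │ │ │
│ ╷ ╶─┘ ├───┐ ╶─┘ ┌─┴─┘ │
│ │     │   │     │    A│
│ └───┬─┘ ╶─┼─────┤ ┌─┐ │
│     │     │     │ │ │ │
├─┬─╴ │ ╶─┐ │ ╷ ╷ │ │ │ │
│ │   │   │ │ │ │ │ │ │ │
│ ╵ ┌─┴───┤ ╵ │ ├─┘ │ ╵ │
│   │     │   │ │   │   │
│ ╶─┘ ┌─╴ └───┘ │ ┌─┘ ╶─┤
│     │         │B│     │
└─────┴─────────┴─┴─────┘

Finding path from (7, 11) to (11, 8):
Path: (7,11) → (7,10) → (7,9) → (8,9) → (9,9) → (10,9) → (10,8) → (11,8)
Distance: 7 steps

Solution:

┌───────┬─────┬─────────┐
│       │     │         │
│ ╷ ╶─┐ └─╴ ╷ └─╴ ┌───╴ │
│ │   │     │     │     │
│ └─┐ └─────┤ ┌───┴─────┤
│   │       │ │         │
├─╴ ├─────┐ │ │ ┌─────┐ │
│   │     │ │ │ │     │ │
│ ┌─┴─╴ ╷ │ └─┤ │ ┌─╴ │ │
│ │     │ │   │ │ │   │ │
│ └─╴ ╷ ├─┴─╴ │ └─┤ ╷ │ │
│     │ │     │   │ │ │ │
├─────┤ │ ╶───┴─┐ ╵ │ │ │
│     │ │       │   │ │ │
│ ╷ ╶─┘ ├───┐ ╶─┘ ┌─┴─┘ │
│ │     │   │     │↓ ← A│
│ └───┬─┘ ╶─┼─────┤ ┌─┐ │
│     │     │     │↓│ │ │
├─┬─╴ │ ╶─┐ │ ╷ ╷ │ │ │ │
│ │   │   │ │ │ │ │↓│ │ │
│ ╵ ┌─┴───┤ ╵ │ ├─┘ │ ╵ │
│   │     │   │ │↓ ↲│   │
│ ╶─┘ ┌─╴ └───┘ │ ┌─┘ ╶─┤
│     │         │B│     │
└─────┴─────────┴─┴─────┘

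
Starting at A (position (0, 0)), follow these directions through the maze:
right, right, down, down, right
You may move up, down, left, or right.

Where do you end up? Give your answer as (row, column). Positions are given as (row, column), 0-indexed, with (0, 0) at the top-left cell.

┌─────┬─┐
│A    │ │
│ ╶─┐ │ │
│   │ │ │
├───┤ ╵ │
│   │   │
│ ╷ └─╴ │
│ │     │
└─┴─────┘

Following directions step by step:
Start: (0, 0)
  right: (0, 0) → (0, 1)
  right: (0, 1) → (0, 2)
  down: (0, 2) → (1, 2)
  down: (1, 2) → (2, 2)
  right: (2, 2) → (2, 3)
Final position: (2, 3)

Path taken:

┌─────┬─┐
│A → ↓│ │
│ ╶─┐ │ │
│   │↓│ │
├───┤ ╵ │
│   │↳ B│
│ ╷ └─╴ │
│ │     │
└─┴─────┘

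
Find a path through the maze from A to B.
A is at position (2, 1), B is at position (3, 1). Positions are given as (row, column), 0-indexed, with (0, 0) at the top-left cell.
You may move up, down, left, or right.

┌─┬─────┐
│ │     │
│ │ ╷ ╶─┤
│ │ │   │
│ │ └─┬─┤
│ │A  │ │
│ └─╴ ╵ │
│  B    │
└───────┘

Finding the shortest path from (2, 1) to (3, 1):
Path length: 3 steps
Directions: right → down → left

Solution:

┌─┬─────┐
│ │     │
│ │ ╷ ╶─┤
│ │ │   │
│ │ └─┬─┤
│ │A ↓│ │
│ └─╴ ╵ │
│  B ↲  │
└───────┘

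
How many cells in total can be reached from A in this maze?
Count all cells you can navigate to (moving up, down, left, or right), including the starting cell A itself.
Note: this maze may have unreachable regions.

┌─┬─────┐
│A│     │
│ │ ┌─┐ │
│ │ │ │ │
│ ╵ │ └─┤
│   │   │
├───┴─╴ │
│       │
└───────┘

Using BFS/flood-fill to find all reachable cells from A:
Maze size: 4 × 4 = 16 total cells
7 cell(s) are walled off and cannot be reached from A.
Reachable cells: 9

Reachable region (· marks reachable cells):

┌─┬─────┐
│A│· · ·│
│ │ ┌─┐ │
│·│·│ │·│
│ ╵ │ └─┤
│· ·│   │
├───┴─╴ │
│       │
└───────┘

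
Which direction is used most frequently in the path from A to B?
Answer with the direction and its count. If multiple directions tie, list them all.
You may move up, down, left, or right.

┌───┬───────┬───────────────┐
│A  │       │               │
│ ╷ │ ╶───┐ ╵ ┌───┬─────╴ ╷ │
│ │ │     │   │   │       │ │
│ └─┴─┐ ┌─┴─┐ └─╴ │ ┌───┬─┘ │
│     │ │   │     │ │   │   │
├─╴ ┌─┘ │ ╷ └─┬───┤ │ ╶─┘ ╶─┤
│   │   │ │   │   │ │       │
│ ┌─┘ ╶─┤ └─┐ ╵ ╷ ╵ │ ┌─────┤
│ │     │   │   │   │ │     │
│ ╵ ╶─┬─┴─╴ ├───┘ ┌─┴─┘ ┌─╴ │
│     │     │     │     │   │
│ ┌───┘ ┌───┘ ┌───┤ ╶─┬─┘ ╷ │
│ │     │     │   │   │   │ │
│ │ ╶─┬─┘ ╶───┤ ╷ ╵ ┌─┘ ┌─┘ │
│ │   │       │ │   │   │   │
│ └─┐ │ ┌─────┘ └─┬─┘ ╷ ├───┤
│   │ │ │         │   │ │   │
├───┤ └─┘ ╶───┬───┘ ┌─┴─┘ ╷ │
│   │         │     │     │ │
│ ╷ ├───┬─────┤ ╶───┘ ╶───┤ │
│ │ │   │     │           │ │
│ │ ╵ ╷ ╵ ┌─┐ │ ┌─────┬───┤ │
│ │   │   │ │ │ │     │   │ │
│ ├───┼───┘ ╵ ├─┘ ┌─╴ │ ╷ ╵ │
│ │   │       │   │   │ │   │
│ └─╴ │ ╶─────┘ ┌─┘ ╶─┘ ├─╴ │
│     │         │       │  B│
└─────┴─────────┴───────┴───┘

Directions: down, down, right, down, left, down, down, right, up, right, up, right, up, up, left, up, right, right, right, down, right, up, right, right, right, right, right, right, down, left, left, left, down, down, down, left, up, left, down, left, up, left, up, left, down, down, right, down, left, left, down, left, left, down, right, down, down, right, right, up, right, right, right, up, up, right, down, right, up, up, right, right, up, right, right, down, left, down, left, down, left, down, left, down, left, left, down, right, right, right, up, right, right, up, right, down, down, down, down, down
Counts: {'down': 30, 'right': 33, 'left': 20, 'up': 17}
Most common: right (33 times)

Solution:

┌───┬───────┬───────────────┐
│A  │↱ → → ↓│↱ → → → → → ↓  │
│ ╷ │ ╶───┐ ╵ ┌───┬─────╴ ╷ │
│↓│ │↑ ↰  │↳ ↑│   │↓ ← ← ↲│ │
│ └─┴─┐ ┌─┴─┐ └─╴ │ ┌───┬─┘ │
│↳ ↓  │↑│↓ ↰│     │↓│   │   │
├─╴ ┌─┘ │ ╷ └─┬───┤ │ ╶─┘ ╶─┤
│↓ ↲│↱ ↑│↓│↑ ↰│↓ ↰│↓│       │
│ ┌─┘ ╶─┤ └─┐ ╵ ╷ ╵ │ ┌─────┤
│↓│↱ ↑  │↳ ↓│↑ ↲│↑ ↲│ │↱ → ↓│
│ ╵ ╶─┬─┴─╴ ├───┘ ┌─┴─┘ ┌─╴ │
│↳ ↑  │↓ ← ↲│     │↱ → ↑│↓ ↲│
│ ┌───┘ ┌───┘ ┌───┤ ╶─┬─┘ ╷ │
│ │↓ ← ↲│     │↱ ↓│↑  │↓ ↲│ │
│ │ ╶─┬─┘ ╶───┤ ╷ ╵ ┌─┘ ┌─┘ │
│ │↳ ↓│       │↑│↳ ↑│↓ ↲│   │
│ └─┐ │ ┌─────┘ └─┬─┘ ╷ ├───┤
│   │↓│ │↱ → → ↑  │↓ ↲│ │↱ ↓│
├───┤ └─┘ ╶───┬───┘ ┌─┴─┘ ╷ │
│   │↳ → ↑    │↓ ← ↲│↱ → ↑│↓│
│ ╷ ├───┬─────┤ ╶───┘ ╶───┤ │
│ │ │   │     │↳ → → ↑    │↓│
│ │ ╵ ╷ ╵ ┌─┐ │ ┌─────┬───┤ │
│ │   │   │ │ │ │     │   │↓│
│ ├───┼───┘ ╵ ├─┘ ┌─╴ │ ╷ ╵ │
│ │   │       │   │   │ │  ↓│
│ └─╴ │ ╶─────┘ ┌─┘ ╶─┘ ├─╴ │
│     │         │       │  B│
└─────┴─────────┴───────┴───┘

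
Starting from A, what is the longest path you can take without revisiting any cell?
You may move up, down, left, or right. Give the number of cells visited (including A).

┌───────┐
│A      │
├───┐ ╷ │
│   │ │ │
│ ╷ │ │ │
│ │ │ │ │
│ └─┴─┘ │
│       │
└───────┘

Finding longest simple path using DFS:
Start: (0, 0)
Longest path visits 14 cells
Path: A → right → right → right → down → down → down → left → left → left → up → up → right → down

Solution:

┌───────┐
│A → → ↓│
├───┐ ╷ │
│↱ ↓│ │↓│
│ ╷ │ │ │
│↑│B│ │↓│
│ └─┴─┘ │
│↑ ← ← ↲│
└───────┘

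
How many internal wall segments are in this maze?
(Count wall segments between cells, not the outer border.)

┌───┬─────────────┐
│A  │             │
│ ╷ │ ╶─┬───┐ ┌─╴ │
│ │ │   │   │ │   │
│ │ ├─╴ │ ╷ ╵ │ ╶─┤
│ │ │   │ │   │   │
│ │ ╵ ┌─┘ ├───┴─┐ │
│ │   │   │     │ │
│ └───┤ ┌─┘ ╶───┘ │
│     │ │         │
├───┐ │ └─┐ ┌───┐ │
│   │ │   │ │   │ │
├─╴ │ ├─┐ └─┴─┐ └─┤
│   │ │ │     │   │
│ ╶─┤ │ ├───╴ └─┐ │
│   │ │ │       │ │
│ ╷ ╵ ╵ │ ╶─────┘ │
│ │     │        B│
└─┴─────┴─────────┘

Counting internal wall segments:
Total internal walls: 64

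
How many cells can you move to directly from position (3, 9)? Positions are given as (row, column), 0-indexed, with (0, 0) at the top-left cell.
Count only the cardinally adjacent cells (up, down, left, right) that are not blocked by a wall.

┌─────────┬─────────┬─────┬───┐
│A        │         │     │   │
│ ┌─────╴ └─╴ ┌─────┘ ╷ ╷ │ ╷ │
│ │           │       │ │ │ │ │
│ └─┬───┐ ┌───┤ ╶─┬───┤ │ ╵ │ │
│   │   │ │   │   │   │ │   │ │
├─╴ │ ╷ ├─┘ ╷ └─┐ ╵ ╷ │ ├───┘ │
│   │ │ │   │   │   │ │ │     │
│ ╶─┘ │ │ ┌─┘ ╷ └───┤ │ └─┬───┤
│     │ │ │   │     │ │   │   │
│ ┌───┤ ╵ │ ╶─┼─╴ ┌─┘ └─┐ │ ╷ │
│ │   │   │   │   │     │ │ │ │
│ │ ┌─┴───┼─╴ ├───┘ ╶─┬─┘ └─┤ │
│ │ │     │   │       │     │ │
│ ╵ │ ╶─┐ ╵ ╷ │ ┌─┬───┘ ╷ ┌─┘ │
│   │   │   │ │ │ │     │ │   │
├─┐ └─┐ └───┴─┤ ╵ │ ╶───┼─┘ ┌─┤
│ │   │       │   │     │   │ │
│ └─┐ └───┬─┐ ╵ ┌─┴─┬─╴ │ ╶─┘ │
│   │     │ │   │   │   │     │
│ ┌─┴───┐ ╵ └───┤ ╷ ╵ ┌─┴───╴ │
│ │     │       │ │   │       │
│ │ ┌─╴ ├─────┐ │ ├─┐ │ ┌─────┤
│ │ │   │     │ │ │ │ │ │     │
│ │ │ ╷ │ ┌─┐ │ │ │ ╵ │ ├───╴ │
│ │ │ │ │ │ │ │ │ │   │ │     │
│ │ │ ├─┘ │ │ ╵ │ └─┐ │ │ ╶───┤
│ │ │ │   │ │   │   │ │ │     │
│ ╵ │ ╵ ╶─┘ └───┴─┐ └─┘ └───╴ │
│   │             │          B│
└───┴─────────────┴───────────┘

Checking passable neighbors of (3, 9):
Neighbors: (2, 9), (3, 8)
Count: 2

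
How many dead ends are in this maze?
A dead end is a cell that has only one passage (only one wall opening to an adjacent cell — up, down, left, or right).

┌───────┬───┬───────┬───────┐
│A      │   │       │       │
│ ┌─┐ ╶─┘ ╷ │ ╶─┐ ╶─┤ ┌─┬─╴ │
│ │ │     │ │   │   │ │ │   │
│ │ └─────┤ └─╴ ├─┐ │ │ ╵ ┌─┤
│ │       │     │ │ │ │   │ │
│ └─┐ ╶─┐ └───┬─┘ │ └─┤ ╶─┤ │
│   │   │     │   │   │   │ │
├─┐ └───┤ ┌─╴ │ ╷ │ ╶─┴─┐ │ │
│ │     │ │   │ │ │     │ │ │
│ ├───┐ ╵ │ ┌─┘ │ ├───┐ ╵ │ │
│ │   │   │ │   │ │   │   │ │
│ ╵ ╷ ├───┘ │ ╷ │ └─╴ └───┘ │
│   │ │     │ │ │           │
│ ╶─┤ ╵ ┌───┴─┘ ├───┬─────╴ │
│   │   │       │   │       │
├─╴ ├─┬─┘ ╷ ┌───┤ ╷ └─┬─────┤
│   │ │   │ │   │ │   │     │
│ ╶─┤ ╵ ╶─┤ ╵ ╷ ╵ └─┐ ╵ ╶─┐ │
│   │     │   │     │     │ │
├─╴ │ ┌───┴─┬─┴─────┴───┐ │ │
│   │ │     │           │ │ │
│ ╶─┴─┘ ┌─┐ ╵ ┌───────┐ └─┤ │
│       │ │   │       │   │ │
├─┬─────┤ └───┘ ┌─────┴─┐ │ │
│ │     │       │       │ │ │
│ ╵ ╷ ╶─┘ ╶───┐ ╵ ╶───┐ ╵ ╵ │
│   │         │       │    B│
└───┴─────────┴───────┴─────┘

Checking each cell for number of passages:

Dead ends found at positions:
  (0, 3)
  (0, 9)
  (1, 1)
  (1, 11)
  (2, 8)
  (2, 10)
  (2, 13)
  (3, 3)
  (3, 10)
  (4, 0)
  (5, 9)
  (6, 6)
  (7, 10)
  (8, 2)
  (9, 4)
  (9, 9)
  (10, 2)
  (10, 12)
  (11, 4)
  (11, 10)
  (12, 0)
  (12, 3)
  (13, 6)
  (13, 10)
Total dead ends: 24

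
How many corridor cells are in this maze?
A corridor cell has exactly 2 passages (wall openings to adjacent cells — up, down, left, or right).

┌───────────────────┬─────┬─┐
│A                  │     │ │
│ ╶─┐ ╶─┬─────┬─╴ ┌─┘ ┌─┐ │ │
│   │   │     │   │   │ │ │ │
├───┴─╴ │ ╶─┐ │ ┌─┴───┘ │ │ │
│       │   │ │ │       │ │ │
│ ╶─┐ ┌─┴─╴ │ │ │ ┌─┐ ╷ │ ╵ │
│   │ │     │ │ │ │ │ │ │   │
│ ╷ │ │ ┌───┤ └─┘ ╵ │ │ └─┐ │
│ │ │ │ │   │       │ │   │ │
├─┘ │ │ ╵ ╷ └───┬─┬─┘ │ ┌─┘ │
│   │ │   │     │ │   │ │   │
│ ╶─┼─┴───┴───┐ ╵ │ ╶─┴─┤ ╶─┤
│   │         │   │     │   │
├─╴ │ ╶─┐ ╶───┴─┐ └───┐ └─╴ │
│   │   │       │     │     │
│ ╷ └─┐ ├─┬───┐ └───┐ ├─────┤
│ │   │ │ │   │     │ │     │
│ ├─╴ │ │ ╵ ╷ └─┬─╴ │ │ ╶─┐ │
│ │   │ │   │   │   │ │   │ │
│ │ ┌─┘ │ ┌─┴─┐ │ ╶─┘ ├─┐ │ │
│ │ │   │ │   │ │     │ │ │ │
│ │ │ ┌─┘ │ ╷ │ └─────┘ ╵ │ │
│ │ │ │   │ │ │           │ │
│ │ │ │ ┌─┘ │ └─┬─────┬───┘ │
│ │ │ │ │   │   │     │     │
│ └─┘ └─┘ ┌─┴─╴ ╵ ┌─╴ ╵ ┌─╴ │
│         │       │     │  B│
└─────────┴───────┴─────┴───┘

Counting cells with exactly 2 passages:
Total corridor cells: 158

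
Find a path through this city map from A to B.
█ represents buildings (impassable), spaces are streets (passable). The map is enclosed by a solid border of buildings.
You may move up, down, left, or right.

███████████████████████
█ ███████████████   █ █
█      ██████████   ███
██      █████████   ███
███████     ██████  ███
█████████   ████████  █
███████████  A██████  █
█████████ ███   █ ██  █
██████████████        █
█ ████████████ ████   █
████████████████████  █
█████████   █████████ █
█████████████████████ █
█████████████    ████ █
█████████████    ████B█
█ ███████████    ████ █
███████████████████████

Finding the shortest path from A to B:
Movement: cardinal only
Path length: 16 steps
Directions: down → right → down → right → right → right → right → right → down → right → down → right → down → down → down → down

Solution:

███████████████████████
█ ███████████████   █ █
█      ██████████   ███
██      █████████   ███
███████     ██████  ███
█████████   ████████  █
███████████  A██████  █
█████████ ███↳↓ █ ██  █
██████████████↳→→→→↓  █
█ ████████████ ████↳↓ █
████████████████████↳↓█
█████████   █████████↓█
█████████████████████↓█
█████████████    ████↓█
█████████████    ████B█
█ ███████████    ████ █
███████████████████████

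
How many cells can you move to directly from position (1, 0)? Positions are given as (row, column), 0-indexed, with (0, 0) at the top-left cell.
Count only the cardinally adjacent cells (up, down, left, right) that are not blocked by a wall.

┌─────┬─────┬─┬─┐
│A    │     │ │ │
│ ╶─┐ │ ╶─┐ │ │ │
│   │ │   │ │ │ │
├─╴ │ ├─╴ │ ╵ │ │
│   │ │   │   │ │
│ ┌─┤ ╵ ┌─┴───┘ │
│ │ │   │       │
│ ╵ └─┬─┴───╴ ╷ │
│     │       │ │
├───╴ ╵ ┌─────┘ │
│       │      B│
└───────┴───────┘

Checking passable neighbors of (1, 0):
Neighbors: (0, 0), (1, 1)
Count: 2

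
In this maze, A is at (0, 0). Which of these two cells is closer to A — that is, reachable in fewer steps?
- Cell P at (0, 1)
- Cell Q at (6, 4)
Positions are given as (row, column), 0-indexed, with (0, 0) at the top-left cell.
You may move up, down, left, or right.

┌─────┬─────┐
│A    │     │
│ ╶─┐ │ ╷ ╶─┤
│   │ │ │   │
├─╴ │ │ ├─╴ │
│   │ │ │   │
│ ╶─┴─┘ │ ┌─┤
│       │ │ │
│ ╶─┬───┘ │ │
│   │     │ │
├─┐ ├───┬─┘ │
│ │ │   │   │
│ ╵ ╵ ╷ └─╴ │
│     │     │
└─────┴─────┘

Shortest path A → P at (0, 1): 1 steps
Shortest path A → Q at (6, 4): 14 steps

P is closer (1 steps vs 14 steps).

Path to P:

┌─────┬─────┐
│A P  │     │
│ ╶─┐ │ ╷ ╶─┤
│   │ │ │   │
├─╴ │ │ ├─╴ │
│   │ │ │   │
│ ╶─┴─┘ │ ┌─┤
│       │ │ │
│ ╶─┬───┘ │ │
│   │     │ │
├─┐ ├───┬─┘ │
│ │ │   │   │
│ ╵ ╵ ╷ └─╴ │
│     │     │
└─────┴─────┘

Path to Q:

┌─────┬─────┐
│A    │     │
│ ╶─┐ │ ╷ ╶─┤
│↳ ↓│ │ │   │
├─╴ │ │ ├─╴ │
│↓ ↲│ │ │   │
│ ╶─┴─┘ │ ┌─┤
│↓      │ │ │
│ ╶─┬───┘ │ │
│↳ ↓│     │ │
├─┐ ├───┬─┘ │
│ │↓│↱ ↓│   │
│ ╵ ╵ ╷ └─╴ │
│  ↳ ↑│↳ Q  │
└─────┴─────┘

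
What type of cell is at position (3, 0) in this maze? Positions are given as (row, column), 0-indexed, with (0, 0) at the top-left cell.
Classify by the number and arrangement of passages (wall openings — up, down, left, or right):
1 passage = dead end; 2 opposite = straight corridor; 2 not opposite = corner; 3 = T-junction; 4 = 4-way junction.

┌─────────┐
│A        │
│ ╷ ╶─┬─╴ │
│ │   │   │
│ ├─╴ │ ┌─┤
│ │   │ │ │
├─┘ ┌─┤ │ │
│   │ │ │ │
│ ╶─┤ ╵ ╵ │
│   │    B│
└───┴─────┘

Checking cell at (3, 0):
Number of passages: 2
Cell type: corner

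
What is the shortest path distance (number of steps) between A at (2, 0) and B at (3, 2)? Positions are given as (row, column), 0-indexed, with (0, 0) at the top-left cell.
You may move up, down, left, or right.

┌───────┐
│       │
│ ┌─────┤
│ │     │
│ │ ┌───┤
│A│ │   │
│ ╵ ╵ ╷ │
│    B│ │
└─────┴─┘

Finding path from (2, 0) to (3, 2):
Path: (2,0) → (3,0) → (3,1) → (3,2)
Distance: 3 steps

Solution:

┌───────┐
│       │
│ ┌─────┤
│ │     │
│ │ ┌───┤
│A│ │   │
│ ╵ ╵ ╷ │
│↳ → B│ │
└─────┴─┘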